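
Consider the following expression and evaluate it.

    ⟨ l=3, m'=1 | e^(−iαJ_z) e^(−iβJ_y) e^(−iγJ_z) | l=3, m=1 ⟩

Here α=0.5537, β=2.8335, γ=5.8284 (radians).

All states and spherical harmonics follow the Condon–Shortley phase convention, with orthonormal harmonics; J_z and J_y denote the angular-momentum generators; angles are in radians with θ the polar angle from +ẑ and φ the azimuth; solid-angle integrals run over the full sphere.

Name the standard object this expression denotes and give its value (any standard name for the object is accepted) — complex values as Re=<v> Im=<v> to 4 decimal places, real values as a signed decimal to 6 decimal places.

Wigner D-matrix element, Re=0.1297 Im=-0.0129

This is a Wigner D-matrix element — the rotation-matrix element ⟨l m'| R(α,β,γ) |l m⟩ in the angular-momentum basis.
First d^3_{1,1}(β=2.8335), then the phase factors e^{-i(1)α} and e^{-i(1)γ}:
c=cos(2.833500/2)=0.153438, s=sin(2.833500/2)=0.988158; N=√[24·2·24·2]=48.000000
The bounds max(0,m−m')=0 and min(l+m,l−m')=2 give 3 terms
  k=0: (−1)^0·48.0000/(48)·0.1534^6·0.9882^0 = +0.000013
  k=1: (−1)^1·48.0000/(6)·0.1534^4·0.9882^2 = -0.004330
  k=2: (−1)^2·48.0000/(8)·0.1534^2·0.9882^4 = +0.134686
d^3_{1,1}(2.8335) = +0.000013 -0.004330 +0.134686 = +0.130369
D = (+0.850585-0.525838i)·(+0.130369)·(+0.898355+0.439269i) = +0.129732-0.012874i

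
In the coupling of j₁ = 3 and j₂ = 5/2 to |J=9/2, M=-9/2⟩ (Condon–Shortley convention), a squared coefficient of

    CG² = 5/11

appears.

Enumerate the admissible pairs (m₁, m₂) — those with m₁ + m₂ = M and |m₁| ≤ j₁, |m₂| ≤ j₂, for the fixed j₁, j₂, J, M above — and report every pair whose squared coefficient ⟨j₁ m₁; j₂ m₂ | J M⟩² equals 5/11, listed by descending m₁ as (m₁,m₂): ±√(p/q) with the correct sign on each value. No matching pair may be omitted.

Admissible pairs with m₁+m₂ = M = -9/2: (-3,-3/2), (-2,-5/2)
  (m₁,m₂)=(-2,-5/2): CG² = 5/11, CG = +√(5/11)   ← matches the target
  (m₁,m₂)=(-3,-3/2): CG² = 6/11, CG = −√(6/11)
Pairs with CG² = 5/11: (-2,-5/2): +√(5/11)

(-2,-5/2): +√(5/11)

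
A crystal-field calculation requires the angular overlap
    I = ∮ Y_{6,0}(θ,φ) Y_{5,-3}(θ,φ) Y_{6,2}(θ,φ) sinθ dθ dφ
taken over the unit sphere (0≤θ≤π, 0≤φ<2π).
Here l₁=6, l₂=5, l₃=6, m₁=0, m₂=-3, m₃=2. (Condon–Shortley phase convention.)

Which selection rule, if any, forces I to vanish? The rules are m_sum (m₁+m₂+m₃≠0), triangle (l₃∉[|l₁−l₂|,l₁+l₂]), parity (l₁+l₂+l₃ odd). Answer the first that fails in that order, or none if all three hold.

m₁+m₂+m₃ = 0 − 3 + 2 = -1  ✗
triangle: |6−5|=1 ≤ l₃=6 ≤ 6+5=11
parity: l₁+l₂+l₃ = 17 is odd

m_sum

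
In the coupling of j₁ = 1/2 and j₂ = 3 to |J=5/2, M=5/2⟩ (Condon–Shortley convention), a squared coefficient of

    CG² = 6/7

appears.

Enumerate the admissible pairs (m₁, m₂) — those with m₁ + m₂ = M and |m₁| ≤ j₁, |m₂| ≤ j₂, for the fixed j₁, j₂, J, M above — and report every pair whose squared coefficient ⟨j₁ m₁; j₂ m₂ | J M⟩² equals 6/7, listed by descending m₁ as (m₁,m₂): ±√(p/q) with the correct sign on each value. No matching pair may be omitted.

(-1/2,3): −√(6/7)

Admissible pairs with m₁+m₂ = M = 5/2: (-1/2,3), (1/2,2)
  (m₁,m₂)=(1/2,2): CG² = 1/7, CG = +√(1/7)
  (m₁,m₂)=(-1/2,3): CG² = 6/7, CG = −√(6/7)   ← matches the target
Pairs with CG² = 6/7: (-1/2,3): −√(6/7)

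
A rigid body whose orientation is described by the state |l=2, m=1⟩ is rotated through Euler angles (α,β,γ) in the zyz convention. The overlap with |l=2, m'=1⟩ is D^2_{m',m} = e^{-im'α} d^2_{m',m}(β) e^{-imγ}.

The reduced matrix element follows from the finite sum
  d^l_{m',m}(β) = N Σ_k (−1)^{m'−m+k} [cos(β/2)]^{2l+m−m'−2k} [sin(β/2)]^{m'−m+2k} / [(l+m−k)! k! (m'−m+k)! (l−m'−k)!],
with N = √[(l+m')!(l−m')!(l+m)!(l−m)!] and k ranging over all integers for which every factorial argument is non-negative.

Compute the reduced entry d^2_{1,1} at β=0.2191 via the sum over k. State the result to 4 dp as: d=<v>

d^2_{1,1}(β=0.2191) via the finite sum:
c=cos(0.219100/2)=0.994005, s=sin(0.219100/2)=0.109331; N=√[6·1·6·1]=6.000000
Admissible k: 0..1 (factorial args all ≥0)
  k=0: (−1)^0·6.0000/(6)·0.9940^4·0.1093^0 = +0.976236
  k=1: (−1)^1·6.0000/(2)·0.9940^2·0.1093^2 = -0.035431
d^2_{1,1}(0.2191) = +0.976236 -0.035431 = +0.940805

d=0.9408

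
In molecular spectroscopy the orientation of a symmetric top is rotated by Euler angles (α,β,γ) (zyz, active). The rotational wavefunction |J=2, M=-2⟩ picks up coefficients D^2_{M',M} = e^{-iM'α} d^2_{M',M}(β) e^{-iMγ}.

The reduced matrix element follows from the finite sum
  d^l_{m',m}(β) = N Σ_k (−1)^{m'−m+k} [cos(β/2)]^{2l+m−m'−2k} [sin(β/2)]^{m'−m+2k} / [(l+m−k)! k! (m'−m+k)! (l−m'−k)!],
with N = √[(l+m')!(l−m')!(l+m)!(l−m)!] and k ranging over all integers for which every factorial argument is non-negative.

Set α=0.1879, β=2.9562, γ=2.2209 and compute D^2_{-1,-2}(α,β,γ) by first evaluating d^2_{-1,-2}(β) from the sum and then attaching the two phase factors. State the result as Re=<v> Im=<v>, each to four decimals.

Split into d^2_{-1,-2}(β=2.9562) × two z-phases.
With c≡cos(β/2)=0.092564 and s≡sin(β/2)=0.995707, N=[1·6·1·24]^{1/2}=12.000000
k∈{0} keeps every argument non-negative
  k=0: (−1)^1·12.0000/(6)·0.0926^3·0.9957^1 = -0.001579
d^2_{-1,-2}(2.9562) = -0.001579
Phases: e^{-i·(-1)·0.1879}=+0.982399+0.186796i, e^{-i·(-2)·2.2209}=-0.267299-0.963614i ⇒ D=+0.000130+0.001574i

Re=0.0001 Im=0.0016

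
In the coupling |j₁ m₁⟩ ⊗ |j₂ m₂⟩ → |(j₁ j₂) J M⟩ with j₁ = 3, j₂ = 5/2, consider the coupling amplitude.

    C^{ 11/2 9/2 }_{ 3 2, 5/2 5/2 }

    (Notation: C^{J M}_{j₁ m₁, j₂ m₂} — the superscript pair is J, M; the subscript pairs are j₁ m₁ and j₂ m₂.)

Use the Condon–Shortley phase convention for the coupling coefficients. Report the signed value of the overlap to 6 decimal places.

+√(6/11) = +0.738549

j₁+j₂−J=0  J+j₁−j₂=6  J−j₁+j₂=5  j₁+j₂+J+1=12
(j₁±m₁, j₂±m₂, J±M) = (5,1,5,0,10,1)
P² = 1244160000/11
sum k=0..0:
  [0] +1/14400 = 1/14400
S = 1/14400
C² = P²·S² = 6/11 ; C = +0.738549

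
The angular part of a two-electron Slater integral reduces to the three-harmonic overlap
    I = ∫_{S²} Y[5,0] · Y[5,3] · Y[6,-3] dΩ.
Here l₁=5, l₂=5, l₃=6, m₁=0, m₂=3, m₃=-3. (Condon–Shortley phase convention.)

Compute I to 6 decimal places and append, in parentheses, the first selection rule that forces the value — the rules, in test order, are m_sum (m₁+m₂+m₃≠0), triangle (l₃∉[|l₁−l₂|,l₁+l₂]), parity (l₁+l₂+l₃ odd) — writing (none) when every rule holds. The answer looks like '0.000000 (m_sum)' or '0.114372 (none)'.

0.132857 (none)

Checks pass: Σm=0; 16 even; l₃=6∈[0,10].
(2·5+1)(2·5+1)(2·6+1) = 1573
Δ: 4! 6! 6! / 17! → 1/28588560
sum: t=0:+1/345600 t=1:−1/13824 t=2:+1/5184 t=3:−1/13824 t=4:+1/345600 = 7/129600
3j²(5 5 6; 0 0 0) = Δ·Π!·Σ² = 80/7293  (sign +1)
sum: t=2:+1/103680 t=3:−1/34560 t=4:+1/138240 = -1/82944
3j²(5 5 6; 0 3 -3) = Δ·Π!·Σ² = 125/9724  (sign +1)
combine: 4πI² = 1573·80/7293·125/9724 = 2500/11271
take √, sign +1: I = 0.13285682
No selection rule forces the value: the integral is nonzero (none).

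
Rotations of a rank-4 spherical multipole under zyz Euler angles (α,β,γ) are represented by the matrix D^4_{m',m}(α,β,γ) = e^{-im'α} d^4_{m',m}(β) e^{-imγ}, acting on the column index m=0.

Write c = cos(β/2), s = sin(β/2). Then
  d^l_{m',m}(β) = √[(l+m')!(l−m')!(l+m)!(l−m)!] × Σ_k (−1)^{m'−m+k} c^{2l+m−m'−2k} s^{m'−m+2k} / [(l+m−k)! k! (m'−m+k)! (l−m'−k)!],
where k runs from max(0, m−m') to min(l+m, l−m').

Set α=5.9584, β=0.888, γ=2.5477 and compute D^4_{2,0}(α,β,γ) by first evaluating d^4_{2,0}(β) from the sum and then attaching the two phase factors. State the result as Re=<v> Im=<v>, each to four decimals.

First d^4_{2,0}(β=0.8880), then the phase factors e^{-i(2)α} and e^{-i(0)γ}:
Half-angle: c=0.903041, s=0.429555. N=√(720·2·24·24)=910.735966
The bounds max(0,m−m')=0 and min(l+m,l−m')=2 give 3 terms
  k=0: (−1)^2·910.7360/(96)·0.9030^6·0.4296^2 = +0.949298
  k=1: (−1)^3·910.7360/(36)·0.9030^4·0.4296^4 = -0.572789
  k=2: (−1)^4·910.7360/(96)·0.9030^2·0.4296^6 = +0.048601
d^4_{2,0}(0.8880) = +0.949298 -0.572789 +0.048601 = +0.425111
D = (+0.796344+0.604845i)·(+0.425111)·(+1.000000+0.000000i) = +0.338534+0.257126i

Re=0.3385 Im=0.2571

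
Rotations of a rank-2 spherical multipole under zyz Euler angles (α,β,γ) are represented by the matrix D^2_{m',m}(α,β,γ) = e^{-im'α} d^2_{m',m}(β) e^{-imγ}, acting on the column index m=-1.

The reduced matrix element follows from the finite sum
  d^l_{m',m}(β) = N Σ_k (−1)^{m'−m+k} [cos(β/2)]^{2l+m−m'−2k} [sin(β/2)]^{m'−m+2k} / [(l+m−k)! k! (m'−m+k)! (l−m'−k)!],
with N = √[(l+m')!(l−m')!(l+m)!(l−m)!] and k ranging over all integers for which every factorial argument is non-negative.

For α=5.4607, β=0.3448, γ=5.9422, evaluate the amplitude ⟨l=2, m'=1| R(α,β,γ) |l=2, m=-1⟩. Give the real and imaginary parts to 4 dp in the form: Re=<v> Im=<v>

Split into d^2_{1,-1}(β=0.3448) × two z-phases.
Half-angle: c=0.985176, s=0.171547. N=√(6·1·1·6)=6.000000
k∈{0,1} keeps every argument non-negative
  k=0: (−1)^2·6.0000/(2)·0.9852^2·0.1715^2 = +0.085687
  k=1: (−1)^3·6.0000/(6)·0.9852^0·0.1715^4 = -0.000866
d^2_{1,-1}(0.3448) = +0.085687 -0.000866 = +0.084821
Phases: e^{-i·(1)·5.4607}=+0.680402+0.732839i, e^{-i·(-1)·5.9422}=+0.942426-0.334416i ⇒ D=+0.075177+0.039281i

Re=0.0752 Im=0.0393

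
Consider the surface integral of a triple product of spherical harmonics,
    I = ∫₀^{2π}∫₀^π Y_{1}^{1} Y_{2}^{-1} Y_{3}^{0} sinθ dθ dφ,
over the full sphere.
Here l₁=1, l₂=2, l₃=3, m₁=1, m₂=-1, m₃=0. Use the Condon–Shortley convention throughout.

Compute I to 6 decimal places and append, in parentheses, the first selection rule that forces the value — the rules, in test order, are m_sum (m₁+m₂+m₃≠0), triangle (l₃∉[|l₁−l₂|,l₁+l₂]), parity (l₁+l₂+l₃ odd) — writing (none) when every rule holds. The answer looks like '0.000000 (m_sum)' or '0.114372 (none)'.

0.143048 (none)

m-sum 0 ✓  L=6 even ✓  1≤3≤3 ✓
Π(2lᵢ+1) = 3×5×7 = 105
triangle coeff Δ(1,2,3) = 1/105
Σ_t [0,0]: t=0:+1/4 = 1/4
(3j)²=3/35 [(1 2 3; 0 0 0)], sign=-1
Σ_t [0,0]: t=0:+1/12 = 1/12
(3j)²=1/35 [(1 2 3; 1 -1 0)], sign=-1
⇒ 4πI² = 9/35
I = (+1)√(9/35/(4π)) = 0.14304817
No selection rule forces the value: the integral is nonzero (none).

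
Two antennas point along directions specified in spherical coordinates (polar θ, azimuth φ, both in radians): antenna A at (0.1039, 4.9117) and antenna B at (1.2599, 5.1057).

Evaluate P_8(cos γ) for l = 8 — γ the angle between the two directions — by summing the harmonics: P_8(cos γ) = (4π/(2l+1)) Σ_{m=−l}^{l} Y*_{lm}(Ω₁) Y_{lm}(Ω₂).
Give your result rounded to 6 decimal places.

-0.265973

Expand P_8 via completeness: Σ_{m} conj(Y_{8,m}) at Ω₁ times Y_{8,m} at Ω₂ —
  m=-8: (-0.000000, 0.000000) × (-0.347918, 0.001703) = (0.000000, -0.000000)  (running Σ = (0.000000, -0.000000))
  m=-7: (-0.000000, 0.000000) × (-0.169354, 0.413863) = (0.000000, -0.000000)  (running Σ = (0.000000, -0.000000))
  m=-6: (-0.000002, -0.000006) × (0.080320, 0.079732) = (0.000000, -0.000001)  (running Σ = (0.000000, -0.000001))
  m=-5: (0.000096, -0.000062) × (-0.286588, 0.119737) = (-0.000020, 0.000029)  (running Σ = (-0.000020, 0.000029))
  m=-4: (0.001063, 0.001089) × (0.000588, 0.240108) = (-0.000261, 0.000256)  (running Σ = (-0.000281, 0.000285))
  m=-3: (-0.008427, 0.012372) × (-0.193670, -0.079804) = (0.002619, -0.001724)  (running Σ = (0.002339, -0.001439))
  m=-2: (-0.096370, -0.040588) × (-0.196789, 0.197271) = (0.026972, -0.011024)  (running Σ = (0.029310, -0.012463))
  m=-1: (0.092048, -0.455698) × (-0.061546, -0.148328) = (-0.073258, 0.014393)  (running Σ = (-0.043948, 0.001930))
  m=0: (0.947749, -0.000000) × (-0.286908, 0.000000) = (-0.271916, 0.000000)  (running Σ = (-0.315864, 0.001930))
  m=1: (-0.092048, -0.455698) × (0.061546, -0.148328) = (-0.073258, -0.014393)  (running Σ = (-0.389122, -0.012463))
  m=2: (-0.096370, 0.040588) × (-0.196789, -0.197271) = (0.026972, 0.011024)  (running Σ = (-0.362151, -0.001439))
  m=3: (0.008427, 0.012372) × (0.193670, -0.079804) = (0.002619, 0.001724)  (running Σ = (-0.359532, 0.000285))
  m=4: (0.001063, -0.001089) × (0.000588, -0.240108) = (-0.000261, -0.000256)  (running Σ = (-0.359792, 0.000029))
  m=5: (-0.000096, -0.000062) × (0.286588, 0.119737) = (-0.000020, -0.000029)  (running Σ = (-0.359813, -0.000001))
  m=6: (-0.000002, 0.000006) × (0.080320, -0.079732) = (0.000000, 0.000001)  (running Σ = (-0.359812, -0.000000))
  m=7: (0.000000, 0.000000) × (0.169354, 0.413863) = (0.000000, 0.000000)  (running Σ = (-0.359812, -0.000000))
  m=8: (-0.000000, -0.000000) × (-0.347918, -0.001703) = (0.000000, 0.000000)  (running Σ = (-0.359812, -0.000000))
Total Σ_m = (-0.359812, -0.000000). Multiply by 0.739198: (-0.265973, -0.000000). P_8(cos γ) = -0.265973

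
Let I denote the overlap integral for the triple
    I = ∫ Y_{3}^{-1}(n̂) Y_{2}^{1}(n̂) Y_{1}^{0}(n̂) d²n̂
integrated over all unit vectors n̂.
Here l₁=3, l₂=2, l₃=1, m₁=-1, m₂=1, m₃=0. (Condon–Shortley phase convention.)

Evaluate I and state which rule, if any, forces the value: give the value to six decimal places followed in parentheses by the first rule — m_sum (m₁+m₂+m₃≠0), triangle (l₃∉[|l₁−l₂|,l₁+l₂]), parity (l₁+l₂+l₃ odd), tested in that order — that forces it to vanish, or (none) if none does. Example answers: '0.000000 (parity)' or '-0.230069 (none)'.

-0.233597 (none)

m-sum 0 ✓  L=6 even ✓  1≤1≤5 ✓
Π(2lᵢ+1) = 7×5×3 = 105
triangle coeff Δ(3,2,1) = 1/105
Σ_t [2,2]: t=2:+1/4 = 1/4
(3j)²=3/35 [(3 2 1; 0 0 0)], sign=-1
Σ_t [3,3]: t=3:−1/6 = -1/6
(3j)²=8/105 [(3 2 1; -1 1 0)], sign=+1
⇒ 4πI² = 24/35
I = (-1)√(24/35/(4π)) = -0.23359668
No selection rule forces the value: the integral is nonzero (none).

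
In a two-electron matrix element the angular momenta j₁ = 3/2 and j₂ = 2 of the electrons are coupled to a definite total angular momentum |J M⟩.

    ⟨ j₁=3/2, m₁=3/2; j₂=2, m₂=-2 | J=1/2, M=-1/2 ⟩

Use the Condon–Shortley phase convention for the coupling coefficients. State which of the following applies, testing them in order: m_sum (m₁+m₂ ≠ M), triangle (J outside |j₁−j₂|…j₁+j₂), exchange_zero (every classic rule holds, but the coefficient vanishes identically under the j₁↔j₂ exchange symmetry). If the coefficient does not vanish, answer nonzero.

m-sum: m₁+m₂ = 3/2+(-2) = -1/2, M = -1/2  ✓
triangle: |j₁−j₂| = 1/2 ≤ J = 1/2 ≤ j₁+j₂ = 7/2  ✓
exchange: j₁≠j₂ or m₁≠m₂ — the exchange symmetry imposes no constraint here
value check: CG = +√(2/5) = +0.632456 ≠ 0

nonzero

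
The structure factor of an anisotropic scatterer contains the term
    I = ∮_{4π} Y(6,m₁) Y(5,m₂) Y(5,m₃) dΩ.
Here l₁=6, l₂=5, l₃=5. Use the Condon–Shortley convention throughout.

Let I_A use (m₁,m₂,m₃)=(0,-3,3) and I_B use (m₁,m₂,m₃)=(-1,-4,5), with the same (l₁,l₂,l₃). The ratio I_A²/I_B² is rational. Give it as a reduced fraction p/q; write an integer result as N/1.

841/945

Shared (l₁,l₂,l₃)=(6,5,5): N and (l;000)² cancel in I_A²/I_B².
A: Δ = 6!·6!·4!/17! = 1/28588560; Racah Σ t=0..2: t=0:+1/2073600 t=1:−1/86400 t=2:+1/55296 = 29/4147200; ⇒ 3j(6 5 5; 0 -3 3)² = 841/145860, sgn +1
B: Δ = 6!·6!·4!/17! = 1/28588560; Racah Σ t=1..1: t=1:−1/2073600 = -1/2073600; ⇒ 3j(6 5 5; -1 -4 5)² = 63/9724, sgn -1
I_A²/I_B² = (841/145860)/(63/9724) = 841/945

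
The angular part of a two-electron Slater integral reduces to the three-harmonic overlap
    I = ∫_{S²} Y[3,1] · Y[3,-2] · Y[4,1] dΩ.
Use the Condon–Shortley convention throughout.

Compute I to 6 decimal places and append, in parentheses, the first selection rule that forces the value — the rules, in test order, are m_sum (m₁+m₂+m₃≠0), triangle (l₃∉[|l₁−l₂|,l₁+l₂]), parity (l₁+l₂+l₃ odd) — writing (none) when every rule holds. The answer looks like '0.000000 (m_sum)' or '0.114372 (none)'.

m-sum 0 ✓  L=10 even ✓  0≤4≤6 ✓
Π(2lᵢ+1) = 7×7×9 = 441
triangle coeff Δ(3,3,4) = 1/34650
Σ_t [0,2]: t=0:+1/72 t=1:−1/16 t=2:+1/72 = -5/144
(3j)²=2/77 [(3 3 4; 0 0 0)], sign=-1
Σ_t [0,1]: t=0:+1/48 t=1:−1/144 = 1/72
(3j)²=16/693 [(3 3 4; 1 -2 1)], sign=-1
⇒ 4πI² = 32/121
I = (+1)√(32/121/(4π)) = 0.14506992
No selection rule forces the value: the integral is nonzero (none).

0.145070 (none)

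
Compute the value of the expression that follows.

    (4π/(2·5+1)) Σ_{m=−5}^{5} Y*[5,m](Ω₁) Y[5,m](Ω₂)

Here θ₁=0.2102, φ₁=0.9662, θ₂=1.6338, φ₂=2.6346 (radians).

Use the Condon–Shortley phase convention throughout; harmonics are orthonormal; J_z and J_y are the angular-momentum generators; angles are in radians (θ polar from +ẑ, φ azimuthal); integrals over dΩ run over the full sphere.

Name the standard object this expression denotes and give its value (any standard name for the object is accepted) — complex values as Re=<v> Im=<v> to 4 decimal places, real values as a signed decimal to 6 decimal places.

Legendre polynomial (addition theorem), -0.148732

This sum is the spherical-harmonic addition theorem: it equals the Legendre polynomial P_l(cos γ) of the angle γ between the two directions.
Addition theorem: P_5(cos γ) = (4π/11) Σ_m Y*_{lm}(Ω₁) Y_{lm}(Ω₂), m = −5…5:
  term(m=-5) = -0.000040-0.000075i   from Y*(Ω₁)=+0.000022-0.000182i, Y(Ω₂)=+0.377551-0.261988i
  term(m=-4) = -0.000231+0.000095i   from Y*(Ω₁)=-0.002040-0.001801i, Y(Ω₂)=+0.040468-0.082264i
  term(m=-3) = -0.002289-0.007591i   from Y*(Ω₁)=-0.023207+0.005753i, Y(Ω₂)=+0.016514+0.331208i
  term(m=-2) = -0.013898+0.002748i   from Y*(Ω₁)=-0.047723+0.126174i, Y(Ω₂)=+0.055501+0.089155i
  term(m=-1) = -0.013415-0.137008i   from Y*(Ω₁)=+0.259103+0.375019i, Y(Ω₂)=-0.264021-0.146642i
  term(m=+0) = -0.070449+0.000000i   from Y*(Ω₁)=+0.649809-0.000000i, Y(Ω₂)=-0.108415+0.000000i
  term(m=+1) = -0.013415+0.137008i   from Y*(Ω₁)=-0.259103+0.375019i, Y(Ω₂)=+0.264021-0.146642i
  term(m=+2) = -0.013898-0.002748i   from Y*(Ω₁)=-0.047723-0.126174i, Y(Ω₂)=+0.055501-0.089155i
  term(m=+3) = -0.002289+0.007591i   from Y*(Ω₁)=+0.023207+0.005753i, Y(Ω₂)=-0.016514+0.331208i
  term(m=+4) = -0.000231-0.000095i   from Y*(Ω₁)=-0.002040+0.001801i, Y(Ω₂)=+0.040468+0.082264i
  term(m=+5) = -0.000040+0.000075i   from Y*(Ω₁)=-0.000022-0.000182i, Y(Ω₂)=-0.377551-0.261988i
Total Σ_m = -0.130193+0.000000i. Multiply by 1.142397: -0.148732+0.000000i. P_5(cos γ) = -0.148732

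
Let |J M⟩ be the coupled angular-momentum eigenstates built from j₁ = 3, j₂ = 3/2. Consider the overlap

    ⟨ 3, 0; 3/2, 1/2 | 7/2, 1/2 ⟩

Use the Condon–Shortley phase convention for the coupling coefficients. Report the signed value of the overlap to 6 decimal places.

−√(2/21) = -0.308607

j₁+j₂−J=1  J+j₁−j₂=5  J−j₁+j₂=2  j₁+j₂+J+1=9
(j₁±m₁, j₂±m₂, J±M) = (3,3,2,1,4,3)
P² = 384/7
sum k=0..1:
  [0] +1/24 = 1/24
  [1] −1/12 = -1/12
S = -1/24
C² = P²·S² = 2/21 ; C = -0.308607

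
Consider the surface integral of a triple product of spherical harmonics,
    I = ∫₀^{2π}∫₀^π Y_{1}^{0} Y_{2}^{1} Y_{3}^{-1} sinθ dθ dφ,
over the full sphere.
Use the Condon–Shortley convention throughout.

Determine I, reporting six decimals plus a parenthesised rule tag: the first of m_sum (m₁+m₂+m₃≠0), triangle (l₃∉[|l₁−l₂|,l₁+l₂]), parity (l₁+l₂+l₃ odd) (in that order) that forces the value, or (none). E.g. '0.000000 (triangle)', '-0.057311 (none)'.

m-sum 0 ✓  L=6 even ✓  1≤3≤3 ✓
Π(2lᵢ+1) = 3×5×7 = 105
triangle coeff Δ(1,2,3) = 1/105
Σ_t [0,0]: t=0:+1/4 = 1/4
(3j)²=3/35 [(1 2 3; 0 0 0)], sign=-1
Σ_t [0,0]: t=0:+1/6 = 1/6
(3j)²=8/105 [(1 2 3; 0 1 -1)], sign=+1
⇒ 4πI² = 24/35
I = (-1)√(24/35/(4π)) = -0.23359668
No selection rule forces the value: the integral is nonzero (none).

-0.233597 (none)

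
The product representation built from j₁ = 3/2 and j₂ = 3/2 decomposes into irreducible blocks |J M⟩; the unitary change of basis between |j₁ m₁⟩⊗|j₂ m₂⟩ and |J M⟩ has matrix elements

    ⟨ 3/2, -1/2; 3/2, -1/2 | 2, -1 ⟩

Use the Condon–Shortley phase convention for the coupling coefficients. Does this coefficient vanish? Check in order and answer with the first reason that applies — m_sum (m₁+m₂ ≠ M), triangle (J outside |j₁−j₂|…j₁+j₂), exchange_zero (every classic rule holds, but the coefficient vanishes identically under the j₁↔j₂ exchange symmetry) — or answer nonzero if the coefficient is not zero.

m-sum: m₁+m₂ = -1/2+(-1/2) = -1, M = -1  ✓
triangle: |j₁−j₂| = 0 ≤ J = 2 ≤ j₁+j₂ = 3  ✓
exchange: j₁=j₂ and m₁=m₂, and (−1)^(j₁+j₂−J) = (−1)^1 = −1 forces ⟨j₁m₁;j₂m₂|JM⟩ = −⟨j₂m₂;j₁m₁|JM⟩ = −⟨j₁m₁;j₂m₂|JM⟩ ⇒ the coefficient vanishes identically
Racah sum check: Σ_k collapses to 0 ⇒ CG = 0

exchange_zero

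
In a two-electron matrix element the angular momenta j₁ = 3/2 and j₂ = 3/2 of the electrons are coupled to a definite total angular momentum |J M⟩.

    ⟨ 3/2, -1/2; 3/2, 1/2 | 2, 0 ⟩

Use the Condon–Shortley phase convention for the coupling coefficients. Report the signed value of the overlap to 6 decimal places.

−√(1/4) ≈ -0.500000

j₁+j₂−J=1  J+j₁−j₂=2  J−j₁+j₂=2  j₁+j₂+J+1=6
(j₁±m₁, j₂±m₂, J±M) = (1,2,2,1,2,2)
P² = 4/9
sum k=0..1:
  [0] +1/4 = 1/4
  [1] −1/1 = -1
S = -3/4
C² = P²·S² = 1/4 ; C = -0.500000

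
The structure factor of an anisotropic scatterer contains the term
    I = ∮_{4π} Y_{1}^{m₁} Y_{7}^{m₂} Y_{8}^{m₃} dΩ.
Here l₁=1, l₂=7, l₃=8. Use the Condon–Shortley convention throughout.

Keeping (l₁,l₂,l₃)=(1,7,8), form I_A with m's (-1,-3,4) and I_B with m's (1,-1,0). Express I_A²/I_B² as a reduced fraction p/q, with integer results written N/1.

Same 1,7,8: normalisation and zero-m 3j drop out of the ratio.
A: Δ: 0! 2! 14! / 17! → 1/2040; sum: t=0:+1/174182400 = 1/174182400; 3j²(1 7 8; -1 -3 4) = Δ·Π!·Σ² = 11/340  (sign +1)
B: Δ: 0! 2! 14! / 17! → 1/2040; sum: t=0:+1/58060800 = 1/58060800; 3j²(1 7 8; 1 -1 0) = Δ·Π!·Σ² = 7/510  (sign +1)
I_A²/I_B² = (11/340)/(7/510) = 33/14

33/14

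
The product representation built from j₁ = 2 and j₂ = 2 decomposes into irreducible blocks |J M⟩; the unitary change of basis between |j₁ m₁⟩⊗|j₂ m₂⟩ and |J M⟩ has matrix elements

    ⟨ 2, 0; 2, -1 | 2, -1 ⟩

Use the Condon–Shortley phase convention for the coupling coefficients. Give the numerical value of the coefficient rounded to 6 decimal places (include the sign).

triangle: 2!×2!×2!/7! = 8/5040
(j±m)!: 2!×2!×1!×3!×1!×3! = 144
prefactor² = (2J+1)×Δ×N² = 8/7
  k=0: +1/(0!×2!×2!×1!×0!×1!) = 1/4
  k=1: −1/(1!×1!×1!×0!×1!×2!) = -1/2
Σ = -1/4  ⇒  CG² = 8/7×(-1/4)² = 1/14
CG = −√(1/14) = -0.267261

−√(1/14) ≈ -0.267261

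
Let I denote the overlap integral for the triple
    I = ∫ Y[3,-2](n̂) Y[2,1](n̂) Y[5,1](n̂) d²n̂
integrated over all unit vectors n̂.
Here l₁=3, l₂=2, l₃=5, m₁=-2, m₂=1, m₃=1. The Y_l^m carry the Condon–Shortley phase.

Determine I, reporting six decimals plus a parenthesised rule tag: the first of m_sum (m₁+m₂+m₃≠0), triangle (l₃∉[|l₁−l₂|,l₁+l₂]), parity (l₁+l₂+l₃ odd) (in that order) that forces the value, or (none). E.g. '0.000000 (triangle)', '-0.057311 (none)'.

-0.117387 (none)

Rules hold: Σm=0, L=10 even, 1≤5≤5.
N = 7·5·11 = 385
Δ = 0!·6!·4!/11! = 1/2310
Racah Σ t=0..0: t=0:+1/144 = 1/144
⇒ 3j(3 2 5; 0 0 0)² = 10/231, sgn -1
Racah Σ t=0..0: t=0:+1/720 = 1/720
⇒ 3j(3 2 5; -2 1 1)² = 4/385, sgn +1
4πI² = N·(3j₀)²·(3jₘ)² = 40/231
I = -1·√(0.17316/4π) = -0.11738675
No selection rule forces the value: the integral is nonzero (none).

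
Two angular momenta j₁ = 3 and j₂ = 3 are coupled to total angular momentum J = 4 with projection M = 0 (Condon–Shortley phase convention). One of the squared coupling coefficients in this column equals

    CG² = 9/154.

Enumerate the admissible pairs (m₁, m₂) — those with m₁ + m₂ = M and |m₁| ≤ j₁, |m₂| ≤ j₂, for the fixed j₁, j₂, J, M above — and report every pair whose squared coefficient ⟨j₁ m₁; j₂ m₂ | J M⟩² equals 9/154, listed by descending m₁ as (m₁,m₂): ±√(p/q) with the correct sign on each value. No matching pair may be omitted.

(3,-3): +√(9/154); (-3,3): +√(9/154)

Admissible pairs with m₁+m₂ = M = 0: (-3,3), (-2,2), (-1,1), (0,0), (1,-1), (2,-2), (3,-3)
  (m₁,m₂)=(3,-3): CG² = 9/154, CG = +√(9/154)   ← matches the target
  (m₁,m₂)=(2,-2): CG² = 7/22, CG = +√(7/22)
  (m₁,m₂)=(1,-1): CG² = 1/154, CG = +√(1/154)
  (m₁,m₂)=(0,0): CG² = 18/77, CG = −√(18/77)
  (m₁,m₂)=(-1,1): CG² = 1/154, CG = +√(1/154)
  (m₁,m₂)=(-2,2): CG² = 7/22, CG = +√(7/22)
  (m₁,m₂)=(-3,3): CG² = 9/154, CG = +√(9/154)   ← matches the target
Pairs with CG² = 9/154: (3,-3): +√(9/154); (-3,3): +√(9/154)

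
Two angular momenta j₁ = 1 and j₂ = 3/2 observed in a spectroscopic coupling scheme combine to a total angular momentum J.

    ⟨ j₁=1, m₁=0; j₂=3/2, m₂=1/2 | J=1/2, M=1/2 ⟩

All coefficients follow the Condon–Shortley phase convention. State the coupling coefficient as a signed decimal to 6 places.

√[2·2!0!1!/4! · 1!1!2!1!1!0!] = √(1/3)
  +(−1)^1/∏(1,1,0,1,0,0)! = -1  (running -1)
⟨..|..⟩ = √(1/3)·(-1) = -0.577350

-0.577350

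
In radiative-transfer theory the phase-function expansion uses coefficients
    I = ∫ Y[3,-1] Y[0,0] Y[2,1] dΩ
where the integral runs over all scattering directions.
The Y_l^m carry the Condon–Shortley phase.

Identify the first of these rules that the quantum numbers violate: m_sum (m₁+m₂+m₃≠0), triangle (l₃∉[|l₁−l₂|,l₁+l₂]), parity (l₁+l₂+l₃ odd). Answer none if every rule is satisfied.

triangle

azimuthal sum: -1 + 0 + 1 = 0  ✓
l₃ must lie in [3,3]; have l₃=2  ✗
L = 3 + 0 + 2 = 5 (odd)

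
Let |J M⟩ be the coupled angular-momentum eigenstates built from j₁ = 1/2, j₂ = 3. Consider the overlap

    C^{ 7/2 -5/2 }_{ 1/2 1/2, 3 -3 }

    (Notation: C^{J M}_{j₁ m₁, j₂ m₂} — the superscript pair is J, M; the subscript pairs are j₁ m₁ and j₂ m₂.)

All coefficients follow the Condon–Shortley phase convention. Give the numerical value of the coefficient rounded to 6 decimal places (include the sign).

+√(1/7) = +0.377964

triangle: 0!*1!*6!/8! = 720/40320
(j±m)!: 1!*0!*0!*6!*1!*6! = 518400
prefactor² = (2J+1)*Δ*N² = 518400/7
  k=0: +1/(0!*0!*0!*0!*1!*6!) = 1/720
Σ = 1/720  ⇒  CG² = 518400/7*(1/720)² = 1/7
CG = +√(1/7) = +0.377964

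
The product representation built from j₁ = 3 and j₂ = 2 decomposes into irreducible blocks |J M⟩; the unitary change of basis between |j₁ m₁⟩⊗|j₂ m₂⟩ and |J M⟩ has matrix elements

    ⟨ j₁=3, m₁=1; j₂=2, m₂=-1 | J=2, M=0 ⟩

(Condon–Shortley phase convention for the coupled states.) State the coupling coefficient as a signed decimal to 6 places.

-0.377964

triangle: 3!×3!×1!/8! = 36/40320
(j±m)!: 4!×2!×1!×3!×2!×2! = 1152
prefactor² = (2J+1)×Δ×N² = 36/7
  k=0: +1/(0!×3!×2!×1!×1!×0!) = 1/12
  k=1: −1/(1!×2!×1!×0!×2!×1!) = -1/4
Σ = -1/6  ⇒  CG² = 36/7×(-1/6)² = 1/7
CG = −√(1/7) = -0.377964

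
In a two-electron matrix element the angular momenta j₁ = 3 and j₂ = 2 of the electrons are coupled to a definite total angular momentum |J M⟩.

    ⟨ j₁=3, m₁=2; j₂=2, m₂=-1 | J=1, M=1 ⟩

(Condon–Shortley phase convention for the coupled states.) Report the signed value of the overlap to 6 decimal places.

triangle: 4!*2!*0!/7! = 48/5040
(j±m)!: 5!*1!*1!*3!*2!*0! = 1440
prefactor² = (2J+1)*Δ*N² = 288/7
  k=1: −1/(1!*3!*0!*0!*2!*0!) = -1/12
Σ = -1/12  ⇒  CG² = 288/7*(-1/12)² = 2/7
CG = −√(2/7) = -0.534522

−√(2/7) ≈ -0.534522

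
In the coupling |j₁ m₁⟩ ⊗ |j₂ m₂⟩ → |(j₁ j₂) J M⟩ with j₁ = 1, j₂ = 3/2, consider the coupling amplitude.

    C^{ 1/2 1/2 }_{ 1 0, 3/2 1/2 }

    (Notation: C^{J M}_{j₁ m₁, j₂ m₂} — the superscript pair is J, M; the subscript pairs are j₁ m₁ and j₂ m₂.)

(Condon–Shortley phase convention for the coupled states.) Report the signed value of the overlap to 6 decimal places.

j₁+j₂−J=2  J+j₁−j₂=0  J−j₁+j₂=1  j₁+j₂+J+1=4
(j₁±m₁, j₂±m₂, J±M) = (1,1,2,1,1,0)
P² = 1/3
sum k=1..1:
  [1] −1/1 = -1
S = -1
C² = P²·S² = 1/3 ; C = -0.577350

-0.577350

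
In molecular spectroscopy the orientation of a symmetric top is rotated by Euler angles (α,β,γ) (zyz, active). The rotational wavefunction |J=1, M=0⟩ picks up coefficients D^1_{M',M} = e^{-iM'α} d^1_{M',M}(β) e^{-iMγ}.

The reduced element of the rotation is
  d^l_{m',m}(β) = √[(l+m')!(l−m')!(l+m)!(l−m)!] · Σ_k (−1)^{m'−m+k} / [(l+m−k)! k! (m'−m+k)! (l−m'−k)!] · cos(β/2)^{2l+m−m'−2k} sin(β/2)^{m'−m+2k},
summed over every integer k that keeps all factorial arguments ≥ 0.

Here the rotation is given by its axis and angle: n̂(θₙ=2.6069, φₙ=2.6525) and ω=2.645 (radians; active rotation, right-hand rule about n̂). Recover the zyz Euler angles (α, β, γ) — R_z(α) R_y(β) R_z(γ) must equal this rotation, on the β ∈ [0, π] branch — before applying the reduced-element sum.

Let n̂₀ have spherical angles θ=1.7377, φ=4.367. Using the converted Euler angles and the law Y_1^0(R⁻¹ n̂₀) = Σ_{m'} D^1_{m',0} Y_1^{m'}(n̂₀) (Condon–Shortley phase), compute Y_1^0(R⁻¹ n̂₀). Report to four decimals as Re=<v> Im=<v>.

Re=-0.1005 Im=0.0000

Axis–angle → zyz. n̂ = (sinθₙcosφₙ, sinθₙsinφₙ, cosθₙ) = (-0.449834, +0.239412, -0.860425), ω = 2.6450.
R = I cosω + sinω [n̂]ₓ + (1−cosω) n̂n̂ᵀ gives
  R = [-0.498952, +0.207552, +0.841409; -0.612317, -0.771498, -0.172795; +0.613282, -0.601425, +0.512028]
β = atan2(√(R₁₃²+R₂₃²), R₃₃) = 1.033252; α = atan2(R₂₃, R₁₃) mod 2π = 6.080638; γ = atan2(R₃₂, −R₃₁) mod 2π = 3.917231
Need the full column D^1_{m',0} for m'=−1..1 at α=6.0806, β=1.0333, γ=3.9172.
cos(β/2)=0.869491, sin(β/2)=0.493949
d^1_{-1,0}: single k=1 term ⇒ +0.607382;  D = +0.594966-0.122184i
d^1_{0,0}: k∈[0..1] ⇒ +0.756014 -0.243986 = +0.512028;  D = +0.512028+0.000000i
d^1_{1,0}: single k=0 term ⇒ -0.607382;  D = -0.594966-0.122184i
Y_1^{m'}(θ=1.7377,φ=4.367) and Σ D·Y over m':
  (+0.5950-0.1222i)·(-0.1153+0.3206i)  (+0.5120+0.0000i)·(-0.0812+0.0000i)  (-0.5950-0.1222i)·(+0.1153+0.3206i)
Y_1^0(R⁻¹ n̂) = -0.100478+0.000000i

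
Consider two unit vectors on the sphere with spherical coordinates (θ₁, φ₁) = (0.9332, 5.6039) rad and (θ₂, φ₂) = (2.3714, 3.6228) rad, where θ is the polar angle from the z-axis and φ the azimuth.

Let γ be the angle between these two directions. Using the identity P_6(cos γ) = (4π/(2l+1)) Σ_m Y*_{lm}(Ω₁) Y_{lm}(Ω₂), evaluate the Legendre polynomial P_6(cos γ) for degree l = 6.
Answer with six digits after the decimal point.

0.033347

Term-by-term m-sum for l=6 (normalisation 4π/13 = 0.966644):
  m=-6: Y*=-0.07730 + 0.10455j  Y=-0.05327 - 0.01385j  product 0.00557 - 0.00450j
  m=-5: Y*=-0.32291 + 0.08412j  Y=-0.14574 - 0.13189j  product 0.05816 + 0.03033j
  m=-4: Y*=-0.39275 - 0.17749j  Y=-0.13568 - 0.36709j  product -0.01187 + 0.16826j
  m=-3: Y*=-0.08132 - 0.16126j  Y=0.05339 - 0.41755j  product -0.07167 + 0.02534j
  m=-2: Y*=-0.05469 + 0.25383j  Y=0.04383 - 0.06293j  product 0.01358 + 0.01457j
  m=-1: Y*=-0.22795 + 0.18406j  Y=-0.30968 + 0.16170j  product 0.04083 - 0.09386j
  m=+0: Y*=0.18641 + 0.00000j  Y=-0.18598 + 0.00000j  product -0.03467 + 0.00000j
  m=+1: Y*=0.22795 + 0.18406j  Y=0.30968 + 0.16170j  product 0.04083 + 0.09386j
  m=+2: Y*=-0.05469 - 0.25383j  Y=0.04383 + 0.06293j  product 0.01358 - 0.01457j
  m=+3: Y*=0.08132 - 0.16126j  Y=-0.05339 - 0.41755j  product -0.07167 - 0.02534j
  m=+4: Y*=-0.39275 + 0.17749j  Y=-0.13568 + 0.36709j  product -0.01187 - 0.16826j
  m=+5: Y*=0.32291 + 0.08412j  Y=0.14574 - 0.13189j  product 0.05816 - 0.03033j
  m=+6: Y*=-0.07730 - 0.10455j  Y=-0.05327 + 0.01385j  product 0.00557 + 0.00450j
Σ over m = 0.03450 + 0.00000j; ×(4π/13) → 0.03335 + 0.00000j. Real part: 0.033347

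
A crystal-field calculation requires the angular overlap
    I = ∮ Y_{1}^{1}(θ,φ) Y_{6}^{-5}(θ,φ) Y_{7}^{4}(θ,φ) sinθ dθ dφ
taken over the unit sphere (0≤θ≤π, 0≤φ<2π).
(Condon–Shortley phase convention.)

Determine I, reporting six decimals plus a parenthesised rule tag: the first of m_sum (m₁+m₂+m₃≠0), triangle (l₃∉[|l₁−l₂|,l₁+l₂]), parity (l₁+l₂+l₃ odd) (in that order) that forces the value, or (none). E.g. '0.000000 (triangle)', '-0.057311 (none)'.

0.060604 (none)

m-sum 0 ✓  L=14 even ✓  5≤7≤7 ✓
Π(2lᵢ+1) = 3×13×15 = 585
triangle coeff Δ(1,6,7) = 1/1365
Σ_t [0,0]: t=0:+1/518400 = 1/518400
(3j)²=7/195 [(1 6 7; 0 0 0)], sign=-1
Σ_t [0,0]: t=0:+1/79833600 = 1/79833600
(3j)²=1/455 [(1 6 7; 1 -5 4)], sign=-1
⇒ 4πI² = 3/65
I = (+1)√(3/65/(4π)) = 0.06060368
No selection rule forces the value: the integral is nonzero (none).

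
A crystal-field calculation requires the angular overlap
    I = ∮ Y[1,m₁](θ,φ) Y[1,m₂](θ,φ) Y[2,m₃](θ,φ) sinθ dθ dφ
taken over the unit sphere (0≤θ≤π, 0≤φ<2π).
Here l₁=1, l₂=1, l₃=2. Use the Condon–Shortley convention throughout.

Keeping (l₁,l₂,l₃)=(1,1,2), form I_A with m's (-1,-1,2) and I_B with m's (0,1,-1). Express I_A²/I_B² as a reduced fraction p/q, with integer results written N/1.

2/1

Shared (l₁,l₂,l₃)=(1,1,2): N and (l;000)² cancel in I_A²/I_B².
A: Δ = 0!·2!·2!/5! = 1/30; Racah Σ t=0..0: t=0:+1/4 = 1/4; ⇒ 3j(1 1 2; -1 -1 2)² = 1/5, sgn +1
B: Δ = 0!·2!·2!/5! = 1/30; Racah Σ t=0..0: t=0:+1/2 = 1/2; ⇒ 3j(1 1 2; 0 1 -1)² = 1/10, sgn -1
I_A²/I_B² = (1/5)/(1/10) = 2/1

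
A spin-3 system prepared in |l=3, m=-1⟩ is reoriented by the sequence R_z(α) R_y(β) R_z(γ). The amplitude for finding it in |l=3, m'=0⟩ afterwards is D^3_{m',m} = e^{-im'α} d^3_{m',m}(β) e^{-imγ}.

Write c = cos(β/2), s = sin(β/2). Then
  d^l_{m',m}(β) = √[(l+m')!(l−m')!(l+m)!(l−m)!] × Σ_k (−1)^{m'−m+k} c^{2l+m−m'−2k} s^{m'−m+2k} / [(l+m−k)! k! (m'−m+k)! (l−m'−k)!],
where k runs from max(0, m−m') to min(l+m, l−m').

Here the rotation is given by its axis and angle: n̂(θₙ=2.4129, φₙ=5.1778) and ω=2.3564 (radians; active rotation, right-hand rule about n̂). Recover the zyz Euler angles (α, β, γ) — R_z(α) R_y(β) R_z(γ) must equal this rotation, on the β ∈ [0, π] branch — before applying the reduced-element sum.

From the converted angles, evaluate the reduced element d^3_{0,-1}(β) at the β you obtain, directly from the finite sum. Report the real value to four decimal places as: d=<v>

d=0.2960

Axis–angle → zyz. n̂ = (sinθₙcosφₙ, sinθₙsinφₙ, cosθₙ) = (+0.298847, -0.595068, -0.746046), ω = 2.3564.
R = I cosω + sinω [n̂]ₓ + (1−cosω) n̂n̂ᵀ gives
  R = [-0.554778, +0.223817, -0.801328; -0.831034, -0.102703, +0.546658; +0.040053, +0.969205, +0.242977]
β = atan2(√(R₁₃²+R₂₃²), R₃₃) = 1.325363; α = atan2(R₂₃, R₁₃) mod 2π = 2.542920; γ = atan2(R₃₂, −R₃₁) mod 2π = 1.612098
d^3_{0,-1}(β=1.3254) via the finite sum:
Half-angle: c=0.788345, s=0.615233. N=√(6·6·2·24)=41.569219
k: max(0,(-1)−(0))=0 … min(3+(-1),3−(0))=2
  k=0: (−1)^1·41.5692/(12)·0.7883^5·0.6152^1 = -0.648953
  k=1: (−1)^2·41.5692/(4)·0.7883^3·0.6152^3 = +1.185714
  k=2: (−1)^3·41.5692/(12)·0.7883^1·0.6152^5 = -0.240716
d^3_{0,-1}(1.3254) = -0.648953 +1.185714 -0.240716 = +0.296046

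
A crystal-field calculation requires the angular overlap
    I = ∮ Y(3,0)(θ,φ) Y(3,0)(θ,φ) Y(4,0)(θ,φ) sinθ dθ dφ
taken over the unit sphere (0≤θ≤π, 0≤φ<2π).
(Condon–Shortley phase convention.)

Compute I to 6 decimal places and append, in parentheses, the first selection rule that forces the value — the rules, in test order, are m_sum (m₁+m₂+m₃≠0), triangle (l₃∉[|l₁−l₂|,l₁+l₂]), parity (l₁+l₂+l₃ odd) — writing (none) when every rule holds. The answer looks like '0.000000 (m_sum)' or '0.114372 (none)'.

0.153870 (none)

Checks pass: Σm=0; 10 even; l₃=4∈[0,6].
(2·3+1)(2·3+1)(2·4+1) = 441
Δ: 2! 4! 4! / 11! → 1/34650
sum: t=0:+1/72 t=1:−1/16 t=2:+1/72 = -5/144
3j²(3 3 4; 0 0 0) = Δ·Π!·Σ² = 2/77  (sign -1)
(m-triple is (0,0,0) — same symbol as above.)
combine: 4πI² = 441·2/77·2/77 = 36/121
take √, sign +1: I = 0.15386989
No selection rule forces the value: the integral is nonzero (none).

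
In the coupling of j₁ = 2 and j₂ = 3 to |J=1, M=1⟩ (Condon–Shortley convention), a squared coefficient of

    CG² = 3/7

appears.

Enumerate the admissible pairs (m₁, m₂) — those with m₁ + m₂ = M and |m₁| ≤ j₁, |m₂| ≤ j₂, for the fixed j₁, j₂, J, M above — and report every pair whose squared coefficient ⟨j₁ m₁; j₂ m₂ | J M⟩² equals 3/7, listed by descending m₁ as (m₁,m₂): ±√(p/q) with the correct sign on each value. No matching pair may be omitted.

Admissible pairs with m₁+m₂ = M = 1: (-2,3), (-1,2), (0,1), (1,0), (2,-1)
  (m₁,m₂)=(2,-1): CG² = 1/35, CG = +√(1/35)
  (m₁,m₂)=(1,0): CG² = 3/35, CG = −√(3/35)
  (m₁,m₂)=(0,1): CG² = 6/35, CG = +√(6/35)
  (m₁,m₂)=(-1,2): CG² = 2/7, CG = −√(2/7)
  (m₁,m₂)=(-2,3): CG² = 3/7, CG = +√(3/7)   ← matches the target
Pairs with CG² = 3/7: (-2,3): +√(3/7)

(-2,3): +√(3/7)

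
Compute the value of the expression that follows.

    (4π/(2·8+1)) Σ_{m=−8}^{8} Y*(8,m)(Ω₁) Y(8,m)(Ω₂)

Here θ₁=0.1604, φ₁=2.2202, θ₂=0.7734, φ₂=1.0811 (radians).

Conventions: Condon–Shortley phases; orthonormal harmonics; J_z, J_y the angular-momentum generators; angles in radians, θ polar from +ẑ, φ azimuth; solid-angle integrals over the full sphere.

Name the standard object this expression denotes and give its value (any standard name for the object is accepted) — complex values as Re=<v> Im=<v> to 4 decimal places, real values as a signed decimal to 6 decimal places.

This sum is the spherical-harmonic addition theorem: it equals the Legendre polynomial P_l(cos γ) of the angle γ between the two directions.
Expand P_8 via completeness: Σ_{m} conj(Y_{8,m}) at Ω₁ times Y_{8,m} at Ω₂ —
  m=-8: (0.00000 - 0.00000j) × (-0.02086 - 0.02047j) = -0.00000 + 0.00000j  (running Σ = -0.00000 + 0.00000j)
  m=-7: (-0.00001 + 0.00000j) × (0.03382 - 0.11489j) = -0.00000 + 0.00000j  (running Σ = -0.00000 + 0.00000j)
  m=-6: (0.00006 + 0.00006j) × (0.28619 - 0.05903j) = 0.00002 + 0.00001j  (running Σ = 0.00002 + 0.00001j)
  m=-5: (0.00010 - 0.00096j) × (0.28944 + 0.34848j) = 0.00037 - 0.00024j  (running Σ = 0.00039 - 0.00023j)
  m=-4: (-0.00704 + 0.00426j) × (-0.14408 + 0.35253j) = -0.00049 - 0.00310j  (running Σ = -0.00010 - 0.00333j)
  m=-3: (0.04800 + 0.01903j) × (0.01874 - 0.00191j) = 0.00094 + 0.00026j  (running Σ = 0.00084 - 0.00306j)
  m=-2: (-0.06121 - 0.21948j) × (0.21039 + 0.31328j) = 0.05588 - 0.06535j  (running Σ = 0.05672 - 0.06842j)
  m=-1: (-0.37685 + 0.49633j) × (-0.07832 + 0.14694j) = -0.04342 - 0.09424j  (running Σ = 0.01330 - 0.16266j)
  m=0: (0.68321 + 0.00000j) × (0.33189 + 0.00000j) = 0.22675 + 0.00000j  (running Σ = 0.24005 - 0.16266j)
  m=1: (0.37685 + 0.49633j) × (0.07832 + 0.14694j) = -0.04342 + 0.09424j  (running Σ = 0.19664 - 0.06842j)
  m=2: (-0.06121 + 0.21948j) × (0.21039 - 0.31328j) = 0.05588 + 0.06535j  (running Σ = 0.25252 - 0.00306j)
  m=3: (-0.04800 + 0.01903j) × (-0.01874 - 0.00191j) = 0.00094 - 0.00026j  (running Σ = 0.25345 - 0.00333j)
  m=4: (-0.00704 - 0.00426j) × (-0.14408 - 0.35253j) = -0.00049 + 0.00310j  (running Σ = 0.25297 - 0.00023j)
  m=5: (-0.00010 - 0.00096j) × (-0.28944 + 0.34848j) = 0.00037 + 0.00024j  (running Σ = 0.25333 + 0.00001j)
  m=6: (0.00006 - 0.00006j) × (0.28619 + 0.05903j) = 0.00002 - 0.00001j  (running Σ = 0.25335 + 0.00000j)
  m=7: (0.00001 + 0.00000j) × (-0.03382 - 0.11489j) = -0.00000 - 0.00000j  (running Σ = 0.25335 + 0.00000j)
  m=8: (0.00000 + 0.00000j) × (-0.02086 + 0.02047j) = -0.00000 - 0.00000j  (running Σ = 0.25335 + 0.00000j)
Accumulated sum 0.25335 + 0.00000j; after 4π/(2l+1) scaling, 0.18728 + 0.00000j ⇒ P_8 = 0.187278

Legendre polynomial (addition theorem), +0.187278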